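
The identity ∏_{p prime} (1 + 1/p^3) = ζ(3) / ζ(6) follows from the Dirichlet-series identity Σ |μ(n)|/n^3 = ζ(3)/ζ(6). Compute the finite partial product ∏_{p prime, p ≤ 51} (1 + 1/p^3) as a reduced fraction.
∏ = 8015182591485824614015950466842624/6783810016842653083409665472454505

The primes p ≤ 51 are [2, 3, 5, 7, 11, 13, 17, 19, 23, 29, 31, 37, 41, 43, 47]. For each, (1 + 1/p^3) = (p^3 + 1)/p^3. Multiplying these fractions over p ∈ [2, 3, 5, 7, 11, 13, 17, 19, 23, 29, 31, 37, 41, 43, 47] gives 8015182591485824614015950466842624/6783810016842653083409665472454505. (In the limit P → ∞ this tends to ζ(3)/ζ(6).)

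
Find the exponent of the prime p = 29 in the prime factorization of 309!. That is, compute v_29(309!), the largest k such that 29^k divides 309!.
v_29(309!) = 10

Legendre's formula: v_p(n!) = Σ_{k ≥ 1} ⌊n / p^k⌋. For p = 29, n = 309, the terms are:
  ⌊309/29^1⌋ = ⌊309/29⌋ = 10
(the next term ⌊309/29^2⌋ = 0, terminating the sum). Summing: v_29(309!) = 10 = 10.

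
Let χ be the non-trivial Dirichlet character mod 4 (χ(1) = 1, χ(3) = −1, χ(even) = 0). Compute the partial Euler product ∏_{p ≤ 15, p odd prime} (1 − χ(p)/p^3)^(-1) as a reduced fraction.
∏ = 17910767875/18484721664

The odd primes p ≤ 15 are [3, 5, 7, 11, 13]. For each, χ(p) = 1 if p ≡ 1 mod 4, χ(p) = −1 if p ≡ 3 mod 4. Taking (1 − χ(p)/p^3)^(-1) = p^3/(p^3 − χ(p)): (1 − (-1)/3^3)^(-1) · (1 − (1)/5^3)^(-1) · (1 − (-1)/7^3)^(-1) · (1 − (-1)/11^3)^(-1) · (1 − (1)/13^3)^(-1) = 17910767875/18484721664.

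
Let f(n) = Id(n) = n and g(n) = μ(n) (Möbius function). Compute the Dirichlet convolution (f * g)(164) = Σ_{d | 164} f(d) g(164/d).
(Id * μ)(164) = 80

Divisors of 164: [1, 2, 4, 41, 82, 164]. For each d | 164:
  d = 1: Id(1) · μ(164/1) = 1 · 0 = 0
  d = 2: Id(2) · μ(164/2) = 2 · 1 = 2
  d = 4: Id(4) · μ(164/4) = 4 · -1 = -4
  d = 41: Id(41) · μ(164/41) = 41 · 0 = 0
  d = 82: Id(82) · μ(164/82) = 82 · -1 = -82
  d = 164: Id(164) · μ(164/164) = 164 · 1 = 164
Summing: (Id * μ)(164) = 0 + 2 + -4 + 0 + -82 + 164 = 80.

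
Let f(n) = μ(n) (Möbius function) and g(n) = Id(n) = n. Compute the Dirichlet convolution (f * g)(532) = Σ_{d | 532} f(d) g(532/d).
(μ * Id)(532) = 216

Divisors of 532: [1, 2, 4, 7, 14, 19, 28, 38, 76, 133, 266, 532]. For each d | 532:
  d = 1: μ(1) · Id(532/1) = 1 · 532 = 532
  d = 2: μ(2) · Id(532/2) = -1 · 266 = -266
  d = 4: μ(4) · Id(532/4) = 0 · 133 = 0
  d = 7: μ(7) · Id(532/7) = -1 · 76 = -76
  d = 14: μ(14) · Id(532/14) = 1 · 38 = 38
  d = 19: μ(19) · Id(532/19) = -1 · 28 = -28
  d = 28: μ(28) · Id(532/28) = 0 · 19 = 0
  d = 38: μ(38) · Id(532/38) = 1 · 14 = 14
  d = 76: μ(76) · Id(532/76) = 0 · 7 = 0
  d = 133: μ(133) · Id(532/133) = 1 · 4 = 4
  d = 266: μ(266) · Id(532/266) = -1 · 2 = -2
  d = 532: μ(532) · Id(532/532) = 0 · 1 = 0
Summing: (μ * Id)(532) = 532 + -266 + 0 + -76 + 38 + -28 + 0 + 14 + 0 + 4 + -2 + 0 = 216.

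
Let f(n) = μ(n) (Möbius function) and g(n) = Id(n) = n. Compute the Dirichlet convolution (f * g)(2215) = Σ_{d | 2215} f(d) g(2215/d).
(μ * Id)(2215) = 1768

Divisors of 2215: [1, 5, 443, 2215]. For each d | 2215:
  d = 1: μ(1) · Id(2215/1) = 1 · 2215 = 2215
  d = 5: μ(5) · Id(2215/5) = -1 · 443 = -443
  d = 443: μ(443) · Id(2215/443) = -1 · 5 = -5
  d = 2215: μ(2215) · Id(2215/2215) = 1 · 1 = 1
Summing: (μ * Id)(2215) = 2215 + -443 + -5 + 1 = 1768.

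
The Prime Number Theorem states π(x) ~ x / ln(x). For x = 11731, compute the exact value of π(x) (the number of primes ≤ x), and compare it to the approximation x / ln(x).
π(11731) = 1408;  x/ln(x) ≈ 1251.98;  relative error ≈ 11.08%.

Directly count primes up to 11731: π(11731) = 1408. The PNT approximation gives 11731/ln(11731) ≈ 11731/9.36999 ≈ 1251.98. Relative error (π(x) − x/ln(x)) / π(x) ≈ 11.08%; the approximation is known to undercount slightly (Li(x) is a better estimate).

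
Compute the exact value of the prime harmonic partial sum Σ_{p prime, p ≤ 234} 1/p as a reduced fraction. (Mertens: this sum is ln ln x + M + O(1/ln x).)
Σ 1/p = 8762990377702925264993654890050782886250854676753323401606562622367345144099360398279019780479/4445236185272185438169240794291312557432222642727183809026451438704160103479600800432029464270

π(234) = 51, so the primes ≤ 234 are [2, 3, 5, 7, 11, 13, 17, 19, 23, 29, 31, 37, 41, 43, 47, 53, 59, 61, 67, 71, 73, 79, 83, 89, 97, 101, 103, 107, 109, 113, 127, 131, 137, 139, 149, 151, 157, 163, 167, 173, 179, 181, 191, 193, 197, 199, 211, 223, 227, 229, 233]. Summing 1/p over these primes: 8762990377702925264993654890050782886250854676753323401606562622367345144099360398279019780479/4445236185272185438169240794291312557432222642727183809026451438704160103479600800432029464270 ≈ 1.9713. Mertens estimate ln ln(234) + 0.2615 ≈ 1.9581.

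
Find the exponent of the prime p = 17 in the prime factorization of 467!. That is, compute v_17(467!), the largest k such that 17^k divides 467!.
v_17(467!) = 28

Legendre's formula: v_p(n!) = Σ_{k ≥ 1} ⌊n / p^k⌋. For p = 17, n = 467, the terms are:
  ⌊467/17^1⌋ = ⌊467/17⌋ = 27
  ⌊467/17^2⌋ = ⌊467/289⌋ = 1
(the next term ⌊467/17^3⌋ = 0, terminating the sum). Summing: v_17(467!) = 27 + 1 = 28.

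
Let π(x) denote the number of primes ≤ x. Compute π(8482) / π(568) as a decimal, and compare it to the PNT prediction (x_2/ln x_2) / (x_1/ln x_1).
π(8482)/π(568) = 1059/103 ≈ 10.2816;  PNT prediction ≈ 10.4699.

π(568) = 103 and π(8482) = 1059, so π(8482)/π(568) ≈ 10.2816. The PNT-predicted ratio is (8482/ln(8482)) / (568/ln(568)) ≈ 10.4699. The two agree to within a few percent, as expected.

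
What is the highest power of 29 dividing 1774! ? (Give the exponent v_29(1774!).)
v_29(1774!) = 63

Legendre's formula: v_p(n!) = Σ_{k ≥ 1} ⌊n / p^k⌋. For p = 29, n = 1774, the terms are:
  ⌊1774/29^1⌋ = ⌊1774/29⌋ = 61
  ⌊1774/29^2⌋ = ⌊1774/841⌋ = 2
(the next term ⌊1774/29^3⌋ = 0, terminating the sum). Summing: v_29(1774!) = 61 + 2 = 63.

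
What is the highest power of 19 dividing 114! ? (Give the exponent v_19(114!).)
v_19(114!) = 6

Legendre's formula: v_p(n!) = Σ_{k ≥ 1} ⌊n / p^k⌋. For p = 19, n = 114, the terms are:
  ⌊114/19^1⌋ = ⌊114/19⌋ = 6
(the next term ⌊114/19^2⌋ = 0, terminating the sum). Summing: v_19(114!) = 6 = 6.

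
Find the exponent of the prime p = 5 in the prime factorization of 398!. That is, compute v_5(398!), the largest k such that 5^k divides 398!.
v_5(398!) = 97

Legendre's formula: v_p(n!) = Σ_{k ≥ 1} ⌊n / p^k⌋. For p = 5, n = 398, the terms are:
  ⌊398/5^1⌋ = ⌊398/5⌋ = 79
  ⌊398/5^2⌋ = ⌊398/25⌋ = 15
  ⌊398/5^3⌋ = ⌊398/125⌋ = 3
(the next term ⌊398/5^4⌋ = 0, terminating the sum). Summing: v_5(398!) = 79 + 15 + 3 = 97.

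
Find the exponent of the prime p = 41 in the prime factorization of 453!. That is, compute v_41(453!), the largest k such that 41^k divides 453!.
v_41(453!) = 11

Legendre's formula: v_p(n!) = Σ_{k ≥ 1} ⌊n / p^k⌋. For p = 41, n = 453, the terms are:
  ⌊453/41^1⌋ = ⌊453/41⌋ = 11
(the next term ⌊453/41^2⌋ = 0, terminating the sum). Summing: v_41(453!) = 11 = 11.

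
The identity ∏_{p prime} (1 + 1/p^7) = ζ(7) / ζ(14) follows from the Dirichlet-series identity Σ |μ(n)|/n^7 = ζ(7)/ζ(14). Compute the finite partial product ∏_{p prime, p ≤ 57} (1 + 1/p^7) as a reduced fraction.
∏ = 309952223984670960543603211891856695601672510675385627534277668624533812457091991127236052954668734671204274242309849088/307404601692723276790274585782287621574695329443342398483341336503340384695750533342769593387518417543812906517214978125

The primes p ≤ 57 are [2, 3, 5, 7, 11, 13, 17, 19, 23, 29, 31, 37, 41, 43, 47, 53]. For each, (1 + 1/p^7) = (p^7 + 1)/p^7. Multiplying these fractions over p ∈ [2, 3, 5, 7, 11, 13, 17, 19, 23, 29, 31, 37, 41, 43, 47, 53] gives 309952223984670960543603211891856695601672510675385627534277668624533812457091991127236052954668734671204274242309849088/307404601692723276790274585782287621574695329443342398483341336503340384695750533342769593387518417543812906517214978125. (In the limit P → ∞ this tends to ζ(7)/ζ(14).)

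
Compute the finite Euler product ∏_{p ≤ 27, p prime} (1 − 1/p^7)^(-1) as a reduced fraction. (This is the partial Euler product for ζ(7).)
∏ = 48232764637425582400715871008195503014129789903328125/47833390398549347808770198286798982719063238904795968

The primes p ≤ 27 are [2, 3, 5, 7, 11, 13, 17, 19, 23]. For each prime, (1 − 1/p^7)^(-1) = p^7 / (p^7 − 1). The product is (1 − 1/2^7)^(-1), (1 − 1/3^7)^(-1), (1 − 1/5^7)^(-1), (1 − 1/7^7)^(-1), (1 − 1/11^7)^(-1), (1 − 1/13^7)^(-1), (1 − 1/17^7)^(-1), (1 − 1/19^7)^(-1), (1 − 1/23^7)^(-1) = ∏ p^7 / (p^7 − 1) = 48232764637425582400715871008195503014129789903328125/47833390398549347808770198286798982719063238904795968.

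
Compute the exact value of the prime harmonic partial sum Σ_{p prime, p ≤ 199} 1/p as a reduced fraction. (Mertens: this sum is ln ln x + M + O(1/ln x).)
Σ 1/p = 15202313841027497739047080375538859939135227730139536997746371469607707132833646367/7799922041683461553249199106329813876687996789903550945093032474868511536164700810

π(199) = 46, so the primes ≤ 199 are [2, 3, 5, 7, 11, 13, 17, 19, 23, 29, 31, 37, 41, 43, 47, 53, 59, 61, 67, 71, 73, 79, 83, 89, 97, 101, 103, 107, 109, 113, 127, 131, 137, 139, 149, 151, 157, 163, 167, 173, 179, 181, 191, 193, 197, 199]. Summing 1/p over these primes: 15202313841027497739047080375538859939135227730139536997746371469607707132833646367/7799922041683461553249199106329813876687996789903550945093032474868511536164700810 ≈ 1.9490. Mertens estimate ln ln(199) + 0.2615 ≈ 1.9279.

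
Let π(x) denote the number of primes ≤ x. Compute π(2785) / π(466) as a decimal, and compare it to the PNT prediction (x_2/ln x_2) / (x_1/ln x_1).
π(2785)/π(466) = 404/90 ≈ 4.4889;  PNT prediction ≈ 4.6294.

π(466) = 90 and π(2785) = 404, so π(2785)/π(466) ≈ 4.4889. The PNT-predicted ratio is (2785/ln(2785)) / (466/ln(466)) ≈ 4.6294. The two agree to within a few percent, as expected.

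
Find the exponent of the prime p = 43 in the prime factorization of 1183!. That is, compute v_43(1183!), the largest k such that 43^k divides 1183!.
v_43(1183!) = 27

Legendre's formula: v_p(n!) = Σ_{k ≥ 1} ⌊n / p^k⌋. For p = 43, n = 1183, the terms are:
  ⌊1183/43^1⌋ = ⌊1183/43⌋ = 27
(the next term ⌊1183/43^2⌋ = 0, terminating the sum). Summing: v_43(1183!) = 27 = 27.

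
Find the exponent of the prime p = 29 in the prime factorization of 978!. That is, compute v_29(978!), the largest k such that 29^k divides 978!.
v_29(978!) = 34

Legendre's formula: v_p(n!) = Σ_{k ≥ 1} ⌊n / p^k⌋. For p = 29, n = 978, the terms are:
  ⌊978/29^1⌋ = ⌊978/29⌋ = 33
  ⌊978/29^2⌋ = ⌊978/841⌋ = 1
(the next term ⌊978/29^3⌋ = 0, terminating the sum). Summing: v_29(978!) = 33 + 1 = 34.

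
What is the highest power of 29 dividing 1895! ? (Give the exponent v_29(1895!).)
v_29(1895!) = 67

Legendre's formula: v_p(n!) = Σ_{k ≥ 1} ⌊n / p^k⌋. For p = 29, n = 1895, the terms are:
  ⌊1895/29^1⌋ = ⌊1895/29⌋ = 65
  ⌊1895/29^2⌋ = ⌊1895/841⌋ = 2
(the next term ⌊1895/29^3⌋ = 0, terminating the sum). Summing: v_29(1895!) = 65 + 2 = 67.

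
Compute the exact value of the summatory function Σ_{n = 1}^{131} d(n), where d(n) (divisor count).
Σ_{n ≤ 131} d(n) = 659

Compute d(n) for each 1 ≤ n ≤ 131: d(1) = 1, d(2) = 2, d(3) = 2, d(4) = 3, d(5) = 2, d(6) = 4, d(7) = 2, d(8) = 4, d(9) = 3, d(10) = 4, d(11) = 2, d(12) = 6, d(13) = 2, d(14) = 4, d(15) = 4, d(16) = 5, d(17) = 2, d(18) = 6, d(19) = 2, d(20) = 6, d(21) = 4, d(22) = 4, d(23) = 2, d(24) = 8, d(25) = 3, d(26) = 4, d(27) = 4, d(28) = 6, d(29) = 2, d(30) = 8, d(31) = 2, d(32) = 6, d(33) = 4, d(34) = 4, d(35) = 4, d(36) = 9, d(37) = 2, d(38) = 4, d(39) = 4, d(40) = 8, d(41) = 2, d(42) = 8, d(43) = 2, d(44) = 6, d(45) = 6, d(46) = 4, d(47) = 2, d(48) = 10, d(49) = 3, d(50) = 6, d(51) = 4, d(52) = 6, d(53) = 2, d(54) = 8, d(55) = 4, d(56) = 8, d(57) = 4, d(58) = 4, d(59) = 2, d(60) = 12, d(61) = 2, d(62) = 4, d(63) = 6, d(64) = 7, d(65) = 4, d(66) = 8, d(67) = 2, d(68) = 6, d(69) = 4, d(70) = 8, d(71) = 2, d(72) = 12, d(73) = 2, d(74) = 4, d(75) = 6, d(76) = 6, d(77) = 4, d(78) = 8, d(79) = 2, d(80) = 10, d(81) = 5, d(82) = 4, d(83) = 2, d(84) = 12, d(85) = 4, d(86) = 4, d(87) = 4, d(88) = 8, d(89) = 2, d(90) = 12, d(91) = 4, d(92) = 6, d(93) = 4, d(94) = 4, d(95) = 4, d(96) = 12, d(97) = 2, d(98) = 6, d(99) = 6, d(100) = 9, d(101) = 2, d(102) = 8, d(103) = 2, d(104) = 8, d(105) = 8, d(106) = 4, d(107) = 2, d(108) = 12, d(109) = 2, d(110) = 8, d(111) = 4, d(112) = 10, d(113) = 2, d(114) = 8, d(115) = 4, d(116) = 6, d(117) = 6, d(118) = 4, d(119) = 4, d(120) = 16, d(121) = 3, d(122) = 4, d(123) = 4, d(124) = 6, d(125) = 4, d(126) = 12, d(127) = 2, d(128) = 8, d(129) = 4, d(130) = 8, d(131) = 2. Summing all 131 values: 659. (Dirichlet's divisor formula: Σ_{n ≤ x} d(n) = x ln(x) + (2γ − 1) x + O(√x). For x = 131, the asymptotic estimate is ≈ 658.88.)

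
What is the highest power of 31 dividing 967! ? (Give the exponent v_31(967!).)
v_31(967!) = 32

Legendre's formula: v_p(n!) = Σ_{k ≥ 1} ⌊n / p^k⌋. For p = 31, n = 967, the terms are:
  ⌊967/31^1⌋ = ⌊967/31⌋ = 31
  ⌊967/31^2⌋ = ⌊967/961⌋ = 1
(the next term ⌊967/31^3⌋ = 0, terminating the sum). Summing: v_31(967!) = 31 + 1 = 32.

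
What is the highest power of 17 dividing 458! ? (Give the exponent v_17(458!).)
v_17(458!) = 27

Legendre's formula: v_p(n!) = Σ_{k ≥ 1} ⌊n / p^k⌋. For p = 17, n = 458, the terms are:
  ⌊458/17^1⌋ = ⌊458/17⌋ = 26
  ⌊458/17^2⌋ = ⌊458/289⌋ = 1
(the next term ⌊458/17^3⌋ = 0, terminating the sum). Summing: v_17(458!) = 26 + 1 = 27.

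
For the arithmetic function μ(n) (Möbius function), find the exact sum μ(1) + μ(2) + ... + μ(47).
Σ_{n ≤ 47} μ(n) = -3

Compute μ(n) for each 1 ≤ n ≤ 47: μ(1) = 1, μ(2) = -1, μ(3) = -1, μ(4) = 0, μ(5) = -1, μ(6) = 1, μ(7) = -1, μ(8) = 0, μ(9) = 0, μ(10) = 1, μ(11) = -1, μ(12) = 0, μ(13) = -1, μ(14) = 1, μ(15) = 1, μ(16) = 0, μ(17) = -1, μ(18) = 0, μ(19) = -1, μ(20) = 0, μ(21) = 1, μ(22) = 1, μ(23) = -1, μ(24) = 0, μ(25) = 0, μ(26) = 1, μ(27) = 0, μ(28) = 0, μ(29) = -1, μ(30) = -1, μ(31) = -1, μ(32) = 0, μ(33) = 1, μ(34) = 1, μ(35) = 1, μ(36) = 0, μ(37) = -1, μ(38) = 1, μ(39) = 1, μ(40) = 0, μ(41) = -1, μ(42) = -1, μ(43) = -1, μ(44) = 0, μ(45) = 0, μ(46) = 1, μ(47) = -1. Summing all 47 values: -3. (Mertens function M(x) = Σ_{n ≤ x} μ(n); on average M(x) should be small (PNT ⟺ M(x) = o(x)).)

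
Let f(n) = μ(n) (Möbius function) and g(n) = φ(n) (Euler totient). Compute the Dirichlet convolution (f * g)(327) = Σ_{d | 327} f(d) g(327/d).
(μ * φ)(327) = 107

Divisors of 327: [1, 3, 109, 327]. For each d | 327:
  d = 1: μ(1) · φ(327/1) = 1 · 216 = 216
  d = 3: μ(3) · φ(327/3) = -1 · 108 = -108
  d = 109: μ(109) · φ(327/109) = -1 · 2 = -2
  d = 327: μ(327) · φ(327/327) = 1 · 1 = 1
Summing: (μ * φ)(327) = 216 + -108 + -2 + 1 = 107.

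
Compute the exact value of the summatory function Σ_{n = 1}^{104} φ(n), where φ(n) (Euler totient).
Σ_{n ≤ 104} φ(n) = 3326

Compute φ(n) for each 1 ≤ n ≤ 104: φ(1) = 1, φ(2) = 1, φ(3) = 2, φ(4) = 2, φ(5) = 4, φ(6) = 2, φ(7) = 6, φ(8) = 4, φ(9) = 6, φ(10) = 4, φ(11) = 10, φ(12) = 4, φ(13) = 12, φ(14) = 6, φ(15) = 8, φ(16) = 8, φ(17) = 16, φ(18) = 6, φ(19) = 18, φ(20) = 8, φ(21) = 12, φ(22) = 10, φ(23) = 22, φ(24) = 8, φ(25) = 20, φ(26) = 12, φ(27) = 18, φ(28) = 12, φ(29) = 28, φ(30) = 8, φ(31) = 30, φ(32) = 16, φ(33) = 20, φ(34) = 16, φ(35) = 24, φ(36) = 12, φ(37) = 36, φ(38) = 18, φ(39) = 24, φ(40) = 16, φ(41) = 40, φ(42) = 12, φ(43) = 42, φ(44) = 20, φ(45) = 24, φ(46) = 22, φ(47) = 46, φ(48) = 16, φ(49) = 42, φ(50) = 20, φ(51) = 32, φ(52) = 24, φ(53) = 52, φ(54) = 18, φ(55) = 40, φ(56) = 24, φ(57) = 36, φ(58) = 28, φ(59) = 58, φ(60) = 16, φ(61) = 60, φ(62) = 30, φ(63) = 36, φ(64) = 32, φ(65) = 48, φ(66) = 20, φ(67) = 66, φ(68) = 32, φ(69) = 44, φ(70) = 24, φ(71) = 70, φ(72) = 24, φ(73) = 72, φ(74) = 36, φ(75) = 40, φ(76) = 36, φ(77) = 60, φ(78) = 24, φ(79) = 78, φ(80) = 32, φ(81) = 54, φ(82) = 40, φ(83) = 82, φ(84) = 24, φ(85) = 64, φ(86) = 42, φ(87) = 56, φ(88) = 40, φ(89) = 88, φ(90) = 24, φ(91) = 72, φ(92) = 44, φ(93) = 60, φ(94) = 46, φ(95) = 72, φ(96) = 32, φ(97) = 96, φ(98) = 42, φ(99) = 60, φ(100) = 40, φ(101) = 100, φ(102) = 32, φ(103) = 102, φ(104) = 48. Summing all 104 values: 3326. (Average order: Σ_{n ≤ x} φ(n) ~ (3/π²) x². For x = 104, (3/π²)·104² ≈ 3287.67.)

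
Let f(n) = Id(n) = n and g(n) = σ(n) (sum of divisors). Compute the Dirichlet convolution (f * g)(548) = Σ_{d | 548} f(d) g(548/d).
(Id * σ)(548) = 4675

Divisors of 548: [1, 2, 4, 137, 274, 548]. For each d | 548:
  d = 1: Id(1) · σ(548/1) = 1 · 966 = 966
  d = 2: Id(2) · σ(548/2) = 2 · 414 = 828
  d = 4: Id(4) · σ(548/4) = 4 · 138 = 552
  d = 137: Id(137) · σ(548/137) = 137 · 7 = 959
  d = 274: Id(274) · σ(548/274) = 274 · 3 = 822
  d = 548: Id(548) · σ(548/548) = 548 · 1 = 548
Summing: (Id * σ)(548) = 966 + 828 + 552 + 959 + 822 + 548 = 4675.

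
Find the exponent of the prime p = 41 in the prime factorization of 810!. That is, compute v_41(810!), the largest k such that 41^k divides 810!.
v_41(810!) = 19

Legendre's formula: v_p(n!) = Σ_{k ≥ 1} ⌊n / p^k⌋. For p = 41, n = 810, the terms are:
  ⌊810/41^1⌋ = ⌊810/41⌋ = 19
(the next term ⌊810/41^2⌋ = 0, terminating the sum). Summing: v_41(810!) = 19 = 19.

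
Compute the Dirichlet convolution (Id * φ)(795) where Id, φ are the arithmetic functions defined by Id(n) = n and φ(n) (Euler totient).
(Id * φ)(795) = 4725

Divisors of 795: [1, 3, 5, 15, 53, 159, 265, 795]. For each d | 795:
  d = 1: Id(1) · φ(795/1) = 1 · 416 = 416
  d = 3: Id(3) · φ(795/3) = 3 · 208 = 624
  d = 5: Id(5) · φ(795/5) = 5 · 104 = 520
  d = 15: Id(15) · φ(795/15) = 15 · 52 = 780
  d = 53: Id(53) · φ(795/53) = 53 · 8 = 424
  d = 159: Id(159) · φ(795/159) = 159 · 4 = 636
  d = 265: Id(265) · φ(795/265) = 265 · 2 = 530
  d = 795: Id(795) · φ(795/795) = 795 · 1 = 795
Summing: (Id * φ)(795) = 416 + 624 + 520 + 780 + 424 + 636 + 530 + 795 = 4725.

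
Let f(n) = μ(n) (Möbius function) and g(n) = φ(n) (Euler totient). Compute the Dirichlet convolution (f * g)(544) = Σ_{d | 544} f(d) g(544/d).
(μ * φ)(544) = 120

Divisors of 544: [1, 2, 4, 8, 16, 17, 32, 34, 68, 136, 272, 544]. For each d | 544:
  d = 1: μ(1) · φ(544/1) = 1 · 256 = 256
  d = 2: μ(2) · φ(544/2) = -1 · 128 = -128
  d = 4: μ(4) · φ(544/4) = 0 · 64 = 0
  d = 8: μ(8) · φ(544/8) = 0 · 32 = 0
  d = 16: μ(16) · φ(544/16) = 0 · 16 = 0
  d = 17: μ(17) · φ(544/17) = -1 · 16 = -16
  d = 32: μ(32) · φ(544/32) = 0 · 16 = 0
  d = 34: μ(34) · φ(544/34) = 1 · 8 = 8
  d = 68: μ(68) · φ(544/68) = 0 · 4 = 0
  d = 136: μ(136) · φ(544/136) = 0 · 2 = 0
  d = 272: μ(272) · φ(544/272) = 0 · 1 = 0
  d = 544: μ(544) · φ(544/544) = 0 · 1 = 0
Summing: (μ * φ)(544) = 256 + -128 + 0 + 0 + 0 + -16 + 0 + 8 + 0 + 0 + 0 + 0 = 120.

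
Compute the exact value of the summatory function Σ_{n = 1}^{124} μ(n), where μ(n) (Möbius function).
Σ_{n ≤ 124} μ(n) = -1

Compute μ(n) for each 1 ≤ n ≤ 124: μ(1) = 1, μ(2) = -1, μ(3) = -1, μ(4) = 0, μ(5) = -1, μ(6) = 1, μ(7) = -1, μ(8) = 0, μ(9) = 0, μ(10) = 1, μ(11) = -1, μ(12) = 0, μ(13) = -1, μ(14) = 1, μ(15) = 1, μ(16) = 0, μ(17) = -1, μ(18) = 0, μ(19) = -1, μ(20) = 0, μ(21) = 1, μ(22) = 1, μ(23) = -1, μ(24) = 0, μ(25) = 0, μ(26) = 1, μ(27) = 0, μ(28) = 0, μ(29) = -1, μ(30) = -1, μ(31) = -1, μ(32) = 0, μ(33) = 1, μ(34) = 1, μ(35) = 1, μ(36) = 0, μ(37) = -1, μ(38) = 1, μ(39) = 1, μ(40) = 0, μ(41) = -1, μ(42) = -1, μ(43) = -1, μ(44) = 0, μ(45) = 0, μ(46) = 1, μ(47) = -1, μ(48) = 0, μ(49) = 0, μ(50) = 0, μ(51) = 1, μ(52) = 0, μ(53) = -1, μ(54) = 0, μ(55) = 1, μ(56) = 0, μ(57) = 1, μ(58) = 1, μ(59) = -1, μ(60) = 0, μ(61) = -1, μ(62) = 1, μ(63) = 0, μ(64) = 0, μ(65) = 1, μ(66) = -1, μ(67) = -1, μ(68) = 0, μ(69) = 1, μ(70) = -1, μ(71) = -1, μ(72) = 0, μ(73) = -1, μ(74) = 1, μ(75) = 0, μ(76) = 0, μ(77) = 1, μ(78) = -1, μ(79) = -1, μ(80) = 0, μ(81) = 0, μ(82) = 1, μ(83) = -1, μ(84) = 0, μ(85) = 1, μ(86) = 1, μ(87) = 1, μ(88) = 0, μ(89) = -1, μ(90) = 0, μ(91) = 1, μ(92) = 0, μ(93) = 1, μ(94) = 1, μ(95) = 1, μ(96) = 0, μ(97) = -1, μ(98) = 0, μ(99) = 0, μ(100) = 0, μ(101) = -1, μ(102) = -1, μ(103) = -1, μ(104) = 0, μ(105) = -1, μ(106) = 1, μ(107) = -1, μ(108) = 0, μ(109) = -1, μ(110) = -1, μ(111) = 1, μ(112) = 0, μ(113) = -1, μ(114) = -1, μ(115) = 1, μ(116) = 0, μ(117) = 0, μ(118) = 1, μ(119) = 1, μ(120) = 0, μ(121) = 0, μ(122) = 1, μ(123) = 1, μ(124) = 0. Summing all 124 values: -1. (Mertens function M(x) = Σ_{n ≤ x} μ(n); on average M(x) should be small (PNT ⟺ M(x) = o(x)).)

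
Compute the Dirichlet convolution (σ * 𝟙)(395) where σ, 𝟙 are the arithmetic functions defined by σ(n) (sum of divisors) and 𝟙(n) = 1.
(σ * 𝟙)(395) = 567

Divisors of 395: [1, 5, 79, 395]. For each d | 395:
  d = 1: σ(1) · 𝟙(395/1) = 1 · 1 = 1
  d = 5: σ(5) · 𝟙(395/5) = 6 · 1 = 6
  d = 79: σ(79) · 𝟙(395/79) = 80 · 1 = 80
  d = 395: σ(395) · 𝟙(395/395) = 480 · 1 = 480
Summing: (σ * 𝟙)(395) = 1 + 6 + 80 + 480 = 567.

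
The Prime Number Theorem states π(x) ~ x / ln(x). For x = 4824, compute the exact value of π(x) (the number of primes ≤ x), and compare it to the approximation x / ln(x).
π(4824) = 649;  x/ln(x) ≈ 568.78;  relative error ≈ 12.36%.

Directly count primes up to 4824: π(4824) = 649. The PNT approximation gives 4824/ln(4824) ≈ 4824/8.48136 ≈ 568.78. Relative error (π(x) − x/ln(x)) / π(x) ≈ 12.36%; the approximation is known to undercount slightly (Li(x) is a better estimate).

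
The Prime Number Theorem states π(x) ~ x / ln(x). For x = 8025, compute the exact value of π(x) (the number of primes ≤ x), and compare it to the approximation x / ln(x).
π(8025) = 1010;  x/ln(x) ≈ 892.63;  relative error ≈ 11.62%.

Directly count primes up to 8025: π(8025) = 1010. The PNT approximation gives 8025/ln(8025) ≈ 8025/8.99032 ≈ 892.63. Relative error (π(x) − x/ln(x)) / π(x) ≈ 11.62%; the approximation is known to undercount slightly (Li(x) is a better estimate).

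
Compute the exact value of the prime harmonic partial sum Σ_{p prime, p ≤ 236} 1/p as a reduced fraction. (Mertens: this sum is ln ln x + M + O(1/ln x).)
Σ 1/p = 8762990377702925264993654890050782886250854676753323401606562622367345144099360398279019780479/4445236185272185438169240794291312557432222642727183809026451438704160103479600800432029464270

π(236) = 51, so the primes ≤ 236 are [2, 3, 5, 7, 11, 13, 17, 19, 23, 29, 31, 37, 41, 43, 47, 53, 59, 61, 67, 71, 73, 79, 83, 89, 97, 101, 103, 107, 109, 113, 127, 131, 137, 139, 149, 151, 157, 163, 167, 173, 179, 181, 191, 193, 197, 199, 211, 223, 227, 229, 233]. Summing 1/p over these primes: 8762990377702925264993654890050782886250854676753323401606562622367345144099360398279019780479/4445236185272185438169240794291312557432222642727183809026451438704160103479600800432029464270 ≈ 1.9713. Mertens estimate ln ln(236) + 0.2615 ≈ 1.9596.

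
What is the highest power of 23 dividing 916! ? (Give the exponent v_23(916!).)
v_23(916!) = 40

Legendre's formula: v_p(n!) = Σ_{k ≥ 1} ⌊n / p^k⌋. For p = 23, n = 916, the terms are:
  ⌊916/23^1⌋ = ⌊916/23⌋ = 39
  ⌊916/23^2⌋ = ⌊916/529⌋ = 1
(the next term ⌊916/23^3⌋ = 0, terminating the sum). Summing: v_23(916!) = 39 + 1 = 40.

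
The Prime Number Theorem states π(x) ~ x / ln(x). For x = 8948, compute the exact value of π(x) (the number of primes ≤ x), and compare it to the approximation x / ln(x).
π(8948) = 1112;  x/ln(x) ≈ 983.38;  relative error ≈ 11.57%.

Directly count primes up to 8948: π(8948) = 1112. The PNT approximation gives 8948/ln(8948) ≈ 8948/9.09919 ≈ 983.38. Relative error (π(x) − x/ln(x)) / π(x) ≈ 11.57%; the approximation is known to undercount slightly (Li(x) is a better estimate).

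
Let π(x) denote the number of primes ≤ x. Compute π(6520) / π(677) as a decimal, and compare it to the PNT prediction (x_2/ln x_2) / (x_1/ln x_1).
π(6520)/π(677) = 842/123 ≈ 6.8455;  PNT prediction ≈ 7.1470.

π(677) = 123 and π(6520) = 842, so π(6520)/π(677) ≈ 6.8455. The PNT-predicted ratio is (6520/ln(6520)) / (677/ln(677)) ≈ 7.1470. The two agree to within a few percent, as expected.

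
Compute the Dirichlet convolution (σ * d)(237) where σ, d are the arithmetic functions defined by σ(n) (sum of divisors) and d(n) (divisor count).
(σ * d)(237) = 492

Divisors of 237: [1, 3, 79, 237]. For each d | 237:
  d = 1: σ(1) · d(237/1) = 1 · 4 = 4
  d = 3: σ(3) · d(237/3) = 4 · 2 = 8
  d = 79: σ(79) · d(237/79) = 80 · 2 = 160
  d = 237: σ(237) · d(237/237) = 320 · 1 = 320
Summing: (σ * d)(237) = 4 + 8 + 160 + 320 = 492.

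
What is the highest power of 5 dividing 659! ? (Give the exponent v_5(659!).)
v_5(659!) = 163

Legendre's formula: v_p(n!) = Σ_{k ≥ 1} ⌊n / p^k⌋. For p = 5, n = 659, the terms are:
  ⌊659/5^1⌋ = ⌊659/5⌋ = 131
  ⌊659/5^2⌋ = ⌊659/25⌋ = 26
  ⌊659/5^3⌋ = ⌊659/125⌋ = 5
  ⌊659/5^4⌋ = ⌊659/625⌋ = 1
(the next term ⌊659/5^5⌋ = 0, terminating the sum). Summing: v_5(659!) = 131 + 26 + 5 + 1 = 163.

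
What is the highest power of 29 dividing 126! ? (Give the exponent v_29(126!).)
v_29(126!) = 4

Legendre's formula: v_p(n!) = Σ_{k ≥ 1} ⌊n / p^k⌋. For p = 29, n = 126, the terms are:
  ⌊126/29^1⌋ = ⌊126/29⌋ = 4
(the next term ⌊126/29^2⌋ = 0, terminating the sum). Summing: v_29(126!) = 4 = 4.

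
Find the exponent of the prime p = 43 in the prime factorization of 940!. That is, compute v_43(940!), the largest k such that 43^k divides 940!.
v_43(940!) = 21

Legendre's formula: v_p(n!) = Σ_{k ≥ 1} ⌊n / p^k⌋. For p = 43, n = 940, the terms are:
  ⌊940/43^1⌋ = ⌊940/43⌋ = 21
(the next term ⌊940/43^2⌋ = 0, terminating the sum). Summing: v_43(940!) = 21 = 21.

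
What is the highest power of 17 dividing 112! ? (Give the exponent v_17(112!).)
v_17(112!) = 6

Legendre's formula: v_p(n!) = Σ_{k ≥ 1} ⌊n / p^k⌋. For p = 17, n = 112, the terms are:
  ⌊112/17^1⌋ = ⌊112/17⌋ = 6
(the next term ⌊112/17^2⌋ = 0, terminating the sum). Summing: v_17(112!) = 6 = 6.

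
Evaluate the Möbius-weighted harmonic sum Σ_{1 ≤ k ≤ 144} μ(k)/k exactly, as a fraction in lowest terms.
Σ μ(k)/k = 10391887234035457572196499544638378349921869282953777/1669107775099865011251538855274990009561055775533405515

Values of μ(k) for 1 ≤ k ≤ 144: μ(1) = 1, μ(2) = -1, μ(3) = -1, μ(5) = -1, μ(6) = 1, μ(7) = -1, μ(10) = 1, μ(11) = -1, μ(13) = -1, μ(14) = 1, μ(15) = 1, μ(17) = -1, μ(19) = -1, μ(21) = 1, μ(22) = 1, μ(23) = -1, μ(26) = 1, μ(29) = -1, μ(30) = -1, μ(31) = -1, μ(33) = 1, μ(34) = 1, μ(35) = 1, μ(37) = -1, μ(38) = 1, μ(39) = 1, μ(41) = -1, μ(42) = -1, μ(43) = -1, μ(46) = 1, μ(47) = -1, μ(51) = 1, μ(53) = -1, μ(55) = 1, μ(57) = 1, μ(58) = 1, μ(59) = -1, μ(61) = -1, μ(62) = 1, μ(65) = 1, μ(66) = -1, μ(67) = -1, μ(69) = 1, μ(70) = -1, μ(71) = -1, μ(73) = -1, μ(74) = 1, μ(77) = 1, μ(78) = -1, μ(79) = -1, μ(82) = 1, μ(83) = -1, μ(85) = 1, μ(86) = 1, μ(87) = 1, μ(89) = -1, μ(91) = 1, μ(93) = 1, μ(94) = 1, μ(95) = 1, μ(97) = -1, μ(101) = -1, μ(102) = -1, μ(103) = -1, μ(105) = -1, μ(106) = 1, μ(107) = -1, μ(109) = -1, μ(110) = -1, μ(111) = 1, μ(113) = -1, μ(114) = -1, μ(115) = 1, μ(118) = 1, μ(119) = 1, μ(122) = 1, μ(123) = 1, μ(127) = -1, μ(129) = 1, μ(130) = -1, μ(131) = -1, μ(133) = 1, μ(134) = 1, μ(137) = -1, μ(138) = -1, μ(139) = -1, μ(141) = 1, μ(142) = 1, μ(143) = 1, with μ = 0 on non-squarefree integers. Summing μ(k)/k for k where μ(k) ≠ 0 gives 10391887234035457572196499544638378349921869282953777/1669107775099865011251538855274990009561055775533405515 ≈ 0.0062. (PNT ⟺ this sum → 0 as n → ∞.)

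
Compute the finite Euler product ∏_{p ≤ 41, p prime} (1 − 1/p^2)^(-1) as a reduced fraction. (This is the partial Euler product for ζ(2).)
∏ = 10043314222393291843289/6135418369257504768000

The primes p ≤ 41 are [2, 3, 5, 7, 11, 13, 17, 19, 23, 29, 31, 37, 41]. For each prime, (1 − 1/p^2)^(-1) = p^2 / (p^2 − 1). The product is (1 − 1/2^2)^(-1), (1 − 1/3^2)^(-1), (1 − 1/5^2)^(-1), (1 − 1/7^2)^(-1), (1 − 1/11^2)^(-1), (1 − 1/13^2)^(-1), (1 − 1/17^2)^(-1), (1 − 1/19^2)^(-1), (1 − 1/23^2)^(-1), (1 − 1/29^2)^(-1), (1 − 1/31^2)^(-1), (1 − 1/37^2)^(-1), (1 − 1/41^2)^(-1) = ∏ p^2 / (p^2 − 1) = 10043314222393291843289/6135418369257504768000.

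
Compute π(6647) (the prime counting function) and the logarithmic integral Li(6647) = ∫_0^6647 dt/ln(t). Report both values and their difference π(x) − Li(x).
π(6647) = 856;  Li(6647) ≈ 874.34;  π(x) − Li(x) ≈ -18.34.

Direct count of primes ≤ 6647 gives π(6647) = 856. Numerical evaluation of the logarithmic integral gives Li(6647) ≈ 874.34. The difference π(x) − Li(x) ≈ -18.34 is typically negative for small/moderate x (Li(x) overestimates), though Littlewood's theorem shows this sign changes infinitely often.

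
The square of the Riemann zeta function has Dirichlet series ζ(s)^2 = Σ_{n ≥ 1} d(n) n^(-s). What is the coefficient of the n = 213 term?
d(213) = 4

ζ(s)^2 = (Σ 1/m^s)(Σ 1/k^s). The coefficient of 1/n^s in the product is the number of ordered pairs (m, k) with mk = n, which equals d(n). For n = 213, divisors are [1, 3, 71, 213], so d(213) = 4.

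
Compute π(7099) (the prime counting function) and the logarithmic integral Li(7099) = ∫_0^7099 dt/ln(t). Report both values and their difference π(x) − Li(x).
π(7099) = 909;  Li(7099) ≈ 925.50;  π(x) − Li(x) ≈ -16.50.

Direct count of primes ≤ 7099 gives π(7099) = 909. Numerical evaluation of the logarithmic integral gives Li(7099) ≈ 925.50. The difference π(x) − Li(x) ≈ -16.50 is typically negative for small/moderate x (Li(x) overestimates), though Littlewood's theorem shows this sign changes infinitely often.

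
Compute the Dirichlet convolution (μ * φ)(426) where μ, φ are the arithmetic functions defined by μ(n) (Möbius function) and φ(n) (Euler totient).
(μ * φ)(426) = 0

Divisors of 426: [1, 2, 3, 6, 71, 142, 213, 426]. For each d | 426:
  d = 1: μ(1) · φ(426/1) = 1 · 140 = 140
  d = 2: μ(2) · φ(426/2) = -1 · 140 = -140
  d = 3: μ(3) · φ(426/3) = -1 · 70 = -70
  d = 6: μ(6) · φ(426/6) = 1 · 70 = 70
  d = 71: μ(71) · φ(426/71) = -1 · 2 = -2
  d = 142: μ(142) · φ(426/142) = 1 · 2 = 2
  d = 213: μ(213) · φ(426/213) = 1 · 1 = 1
  d = 426: μ(426) · φ(426/426) = -1 · 1 = -1
Summing: (μ * φ)(426) = 140 + -140 + -70 + 70 + -2 + 2 + 1 + -1 = 0.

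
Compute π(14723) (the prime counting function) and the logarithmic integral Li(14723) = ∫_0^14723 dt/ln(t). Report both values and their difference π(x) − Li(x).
π(14723) = 1723;  Li(14723) ≈ 1747.79;  π(x) − Li(x) ≈ -24.79.

Direct count of primes ≤ 14723 gives π(14723) = 1723. Numerical evaluation of the logarithmic integral gives Li(14723) ≈ 1747.79. The difference π(x) − Li(x) ≈ -24.79 is typically negative for small/moderate x (Li(x) overestimates), though Littlewood's theorem shows this sign changes infinitely often.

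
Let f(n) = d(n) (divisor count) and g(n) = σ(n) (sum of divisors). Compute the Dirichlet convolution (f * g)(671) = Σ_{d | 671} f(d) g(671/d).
(d * σ)(671) = 896

Divisors of 671: [1, 11, 61, 671]. For each d | 671:
  d = 1: d(1) · σ(671/1) = 1 · 744 = 744
  d = 11: d(11) · σ(671/11) = 2 · 62 = 124
  d = 61: d(61) · σ(671/61) = 2 · 12 = 24
  d = 671: d(671) · σ(671/671) = 4 · 1 = 4
Summing: (d * σ)(671) = 744 + 124 + 24 + 4 = 896.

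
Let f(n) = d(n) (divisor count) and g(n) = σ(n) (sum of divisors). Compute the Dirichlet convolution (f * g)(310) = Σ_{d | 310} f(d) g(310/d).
(d * σ)(310) = 1360

Divisors of 310: [1, 2, 5, 10, 31, 62, 155, 310]. For each d | 310:
  d = 1: d(1) · σ(310/1) = 1 · 576 = 576
  d = 2: d(2) · σ(310/2) = 2 · 192 = 384
  d = 5: d(5) · σ(310/5) = 2 · 96 = 192
  d = 10: d(10) · σ(310/10) = 4 · 32 = 128
  d = 31: d(31) · σ(310/31) = 2 · 18 = 36
  d = 62: d(62) · σ(310/62) = 4 · 6 = 24
  d = 155: d(155) · σ(310/155) = 4 · 3 = 12
  d = 310: d(310) · σ(310/310) = 8 · 1 = 8
Summing: (d * σ)(310) = 576 + 384 + 192 + 128 + 36 + 24 + 12 + 8 = 1360.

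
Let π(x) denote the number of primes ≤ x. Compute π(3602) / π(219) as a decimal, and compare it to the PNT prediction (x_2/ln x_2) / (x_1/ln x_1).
π(3602)/π(219) = 503/47 ≈ 10.7021;  PNT prediction ≈ 10.8235.

π(219) = 47 and π(3602) = 503, so π(3602)/π(219) ≈ 10.7021. The PNT-predicted ratio is (3602/ln(3602)) / (219/ln(219)) ≈ 10.8235. The two agree to within a few percent, as expected.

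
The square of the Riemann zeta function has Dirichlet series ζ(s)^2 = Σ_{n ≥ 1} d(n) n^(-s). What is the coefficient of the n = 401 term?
d(401) = 2

ζ(s)^2 = (Σ 1/m^s)(Σ 1/k^s). The coefficient of 1/n^s in the product is the number of ordered pairs (m, k) with mk = n, which equals d(n). For n = 401, divisors are [1, 401], so d(401) = 2.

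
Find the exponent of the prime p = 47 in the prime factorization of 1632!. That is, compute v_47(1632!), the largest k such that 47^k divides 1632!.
v_47(1632!) = 34

Legendre's formula: v_p(n!) = Σ_{k ≥ 1} ⌊n / p^k⌋. For p = 47, n = 1632, the terms are:
  ⌊1632/47^1⌋ = ⌊1632/47⌋ = 34
(the next term ⌊1632/47^2⌋ = 0, terminating the sum). Summing: v_47(1632!) = 34 = 34.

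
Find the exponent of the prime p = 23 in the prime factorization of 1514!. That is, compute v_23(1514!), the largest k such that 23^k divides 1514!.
v_23(1514!) = 67

Legendre's formula: v_p(n!) = Σ_{k ≥ 1} ⌊n / p^k⌋. For p = 23, n = 1514, the terms are:
  ⌊1514/23^1⌋ = ⌊1514/23⌋ = 65
  ⌊1514/23^2⌋ = ⌊1514/529⌋ = 2
(the next term ⌊1514/23^3⌋ = 0, terminating the sum). Summing: v_23(1514!) = 65 + 2 = 67.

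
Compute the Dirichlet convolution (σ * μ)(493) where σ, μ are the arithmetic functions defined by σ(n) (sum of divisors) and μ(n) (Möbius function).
(σ * μ)(493) = 493

Divisors of 493: [1, 17, 29, 493]. For each d | 493:
  d = 1: σ(1) · μ(493/1) = 1 · 1 = 1
  d = 17: σ(17) · μ(493/17) = 18 · -1 = -18
  d = 29: σ(29) · μ(493/29) = 30 · -1 = -30
  d = 493: σ(493) · μ(493/493) = 540 · 1 = 540
Summing: (σ * μ)(493) = 1 + -18 + -30 + 540 = 493.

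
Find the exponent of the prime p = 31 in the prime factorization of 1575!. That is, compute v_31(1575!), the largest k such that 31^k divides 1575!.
v_31(1575!) = 51

Legendre's formula: v_p(n!) = Σ_{k ≥ 1} ⌊n / p^k⌋. For p = 31, n = 1575, the terms are:
  ⌊1575/31^1⌋ = ⌊1575/31⌋ = 50
  ⌊1575/31^2⌋ = ⌊1575/961⌋ = 1
(the next term ⌊1575/31^3⌋ = 0, terminating the sum). Summing: v_31(1575!) = 50 + 1 = 51.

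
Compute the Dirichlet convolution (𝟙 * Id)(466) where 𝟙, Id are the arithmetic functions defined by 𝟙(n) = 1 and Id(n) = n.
(𝟙 * Id)(466) = 702

Divisors of 466: [1, 2, 233, 466]. For each d | 466:
  d = 1: 𝟙(1) · Id(466/1) = 1 · 466 = 466
  d = 2: 𝟙(2) · Id(466/2) = 1 · 233 = 233
  d = 233: 𝟙(233) · Id(466/233) = 1 · 2 = 2
  d = 466: 𝟙(466) · Id(466/466) = 1 · 1 = 1
Summing: (𝟙 * Id)(466) = 466 + 233 + 2 + 1 = 702.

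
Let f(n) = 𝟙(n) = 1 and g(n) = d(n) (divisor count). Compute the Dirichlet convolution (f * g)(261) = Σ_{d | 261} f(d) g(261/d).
(𝟙 * d)(261) = 18

Divisors of 261: [1, 3, 9, 29, 87, 261]. For each d | 261:
  d = 1: 𝟙(1) · d(261/1) = 1 · 6 = 6
  d = 3: 𝟙(3) · d(261/3) = 1 · 4 = 4
  d = 9: 𝟙(9) · d(261/9) = 1 · 2 = 2
  d = 29: 𝟙(29) · d(261/29) = 1 · 3 = 3
  d = 87: 𝟙(87) · d(261/87) = 1 · 2 = 2
  d = 261: 𝟙(261) · d(261/261) = 1 · 1 = 1
Summing: (𝟙 * d)(261) = 6 + 4 + 2 + 3 + 2 + 1 = 18.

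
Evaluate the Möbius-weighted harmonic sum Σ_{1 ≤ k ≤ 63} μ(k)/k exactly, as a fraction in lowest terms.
Σ μ(k)/k = 1874648830674470878723/117288381359406970983270

Values of μ(k) for 1 ≤ k ≤ 63: μ(1) = 1, μ(2) = -1, μ(3) = -1, μ(5) = -1, μ(6) = 1, μ(7) = -1, μ(10) = 1, μ(11) = -1, μ(13) = -1, μ(14) = 1, μ(15) = 1, μ(17) = -1, μ(19) = -1, μ(21) = 1, μ(22) = 1, μ(23) = -1, μ(26) = 1, μ(29) = -1, μ(30) = -1, μ(31) = -1, μ(33) = 1, μ(34) = 1, μ(35) = 1, μ(37) = -1, μ(38) = 1, μ(39) = 1, μ(41) = -1, μ(42) = -1, μ(43) = -1, μ(46) = 1, μ(47) = -1, μ(51) = 1, μ(53) = -1, μ(55) = 1, μ(57) = 1, μ(58) = 1, μ(59) = -1, μ(61) = -1, μ(62) = 1, with μ = 0 on non-squarefree integers. Summing μ(k)/k for k where μ(k) ≠ 0 gives 1874648830674470878723/117288381359406970983270 ≈ 0.0160. (PNT ⟺ this sum → 0 as n → ∞.)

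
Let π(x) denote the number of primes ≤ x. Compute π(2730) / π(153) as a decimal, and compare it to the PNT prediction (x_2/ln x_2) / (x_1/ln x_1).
π(2730)/π(153) = 398/36 ≈ 11.0556;  PNT prediction ≈ 11.3446.

π(153) = 36 and π(2730) = 398, so π(2730)/π(153) ≈ 11.0556. The PNT-predicted ratio is (2730/ln(2730)) / (153/ln(153)) ≈ 11.3446. The two agree to within a few percent, as expected.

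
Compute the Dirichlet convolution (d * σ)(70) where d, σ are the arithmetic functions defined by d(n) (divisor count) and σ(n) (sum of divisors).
(d * σ)(70) = 400

Divisors of 70: [1, 2, 5, 7, 10, 14, 35, 70]. For each d | 70:
  d = 1: d(1) · σ(70/1) = 1 · 144 = 144
  d = 2: d(2) · σ(70/2) = 2 · 48 = 96
  d = 5: d(5) · σ(70/5) = 2 · 24 = 48
  d = 7: d(7) · σ(70/7) = 2 · 18 = 36
  d = 10: d(10) · σ(70/10) = 4 · 8 = 32
  d = 14: d(14) · σ(70/14) = 4 · 6 = 24
  d = 35: d(35) · σ(70/35) = 4 · 3 = 12
  d = 70: d(70) · σ(70/70) = 8 · 1 = 8
Summing: (d * σ)(70) = 144 + 96 + 48 + 36 + 32 + 24 + 12 + 8 = 400.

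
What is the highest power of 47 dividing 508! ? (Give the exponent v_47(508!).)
v_47(508!) = 10

Legendre's formula: v_p(n!) = Σ_{k ≥ 1} ⌊n / p^k⌋. For p = 47, n = 508, the terms are:
  ⌊508/47^1⌋ = ⌊508/47⌋ = 10
(the next term ⌊508/47^2⌋ = 0, terminating the sum). Summing: v_47(508!) = 10 = 10.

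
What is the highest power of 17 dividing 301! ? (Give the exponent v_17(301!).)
v_17(301!) = 18

Legendre's formula: v_p(n!) = Σ_{k ≥ 1} ⌊n / p^k⌋. For p = 17, n = 301, the terms are:
  ⌊301/17^1⌋ = ⌊301/17⌋ = 17
  ⌊301/17^2⌋ = ⌊301/289⌋ = 1
(the next term ⌊301/17^3⌋ = 0, terminating the sum). Summing: v_17(301!) = 17 + 1 = 18.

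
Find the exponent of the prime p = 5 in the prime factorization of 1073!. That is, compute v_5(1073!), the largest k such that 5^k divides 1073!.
v_5(1073!) = 265

Legendre's formula: v_p(n!) = Σ_{k ≥ 1} ⌊n / p^k⌋. For p = 5, n = 1073, the terms are:
  ⌊1073/5^1⌋ = ⌊1073/5⌋ = 214
  ⌊1073/5^2⌋ = ⌊1073/25⌋ = 42
  ⌊1073/5^3⌋ = ⌊1073/125⌋ = 8
  ⌊1073/5^4⌋ = ⌊1073/625⌋ = 1
(the next term ⌊1073/5^5⌋ = 0, terminating the sum). Summing: v_5(1073!) = 214 + 42 + 8 + 1 = 265.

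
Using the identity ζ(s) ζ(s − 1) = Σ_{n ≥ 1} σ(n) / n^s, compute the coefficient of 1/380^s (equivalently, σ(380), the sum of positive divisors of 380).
σ(380) = 840

In the product (Σ m^0/m^s)(Σ k / k^s) = Σ (Σ_{d | n} d) / n^s, the coefficient of 1/n^s is σ(n) = Σ_{d | n} d. For n = 380, divisors are [1, 2, 4, 5, 10, 19, 20, 38, 76, 95, 190, 380]; summing: σ(380) = 840.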